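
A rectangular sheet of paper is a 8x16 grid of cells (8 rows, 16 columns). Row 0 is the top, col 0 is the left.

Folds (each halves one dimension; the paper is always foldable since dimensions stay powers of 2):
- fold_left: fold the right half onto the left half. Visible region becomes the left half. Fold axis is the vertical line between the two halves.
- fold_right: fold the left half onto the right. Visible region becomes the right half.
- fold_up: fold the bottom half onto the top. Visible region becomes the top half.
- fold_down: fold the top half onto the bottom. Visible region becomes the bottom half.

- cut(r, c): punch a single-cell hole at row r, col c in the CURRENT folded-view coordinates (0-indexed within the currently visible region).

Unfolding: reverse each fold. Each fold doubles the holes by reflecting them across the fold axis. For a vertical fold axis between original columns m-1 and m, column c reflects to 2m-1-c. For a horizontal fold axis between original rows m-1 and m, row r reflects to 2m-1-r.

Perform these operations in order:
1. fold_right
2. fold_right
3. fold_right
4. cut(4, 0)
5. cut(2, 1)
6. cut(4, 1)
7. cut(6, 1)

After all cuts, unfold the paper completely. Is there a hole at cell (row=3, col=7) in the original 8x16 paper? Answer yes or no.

Answer: no

Derivation:
Op 1 fold_right: fold axis v@8; visible region now rows[0,8) x cols[8,16) = 8x8
Op 2 fold_right: fold axis v@12; visible region now rows[0,8) x cols[12,16) = 8x4
Op 3 fold_right: fold axis v@14; visible region now rows[0,8) x cols[14,16) = 8x2
Op 4 cut(4, 0): punch at orig (4,14); cuts so far [(4, 14)]; region rows[0,8) x cols[14,16) = 8x2
Op 5 cut(2, 1): punch at orig (2,15); cuts so far [(2, 15), (4, 14)]; region rows[0,8) x cols[14,16) = 8x2
Op 6 cut(4, 1): punch at orig (4,15); cuts so far [(2, 15), (4, 14), (4, 15)]; region rows[0,8) x cols[14,16) = 8x2
Op 7 cut(6, 1): punch at orig (6,15); cuts so far [(2, 15), (4, 14), (4, 15), (6, 15)]; region rows[0,8) x cols[14,16) = 8x2
Unfold 1 (reflect across v@14): 8 holes -> [(2, 12), (2, 15), (4, 12), (4, 13), (4, 14), (4, 15), (6, 12), (6, 15)]
Unfold 2 (reflect across v@12): 16 holes -> [(2, 8), (2, 11), (2, 12), (2, 15), (4, 8), (4, 9), (4, 10), (4, 11), (4, 12), (4, 13), (4, 14), (4, 15), (6, 8), (6, 11), (6, 12), (6, 15)]
Unfold 3 (reflect across v@8): 32 holes -> [(2, 0), (2, 3), (2, 4), (2, 7), (2, 8), (2, 11), (2, 12), (2, 15), (4, 0), (4, 1), (4, 2), (4, 3), (4, 4), (4, 5), (4, 6), (4, 7), (4, 8), (4, 9), (4, 10), (4, 11), (4, 12), (4, 13), (4, 14), (4, 15), (6, 0), (6, 3), (6, 4), (6, 7), (6, 8), (6, 11), (6, 12), (6, 15)]
Holes: [(2, 0), (2, 3), (2, 4), (2, 7), (2, 8), (2, 11), (2, 12), (2, 15), (4, 0), (4, 1), (4, 2), (4, 3), (4, 4), (4, 5), (4, 6), (4, 7), (4, 8), (4, 9), (4, 10), (4, 11), (4, 12), (4, 13), (4, 14), (4, 15), (6, 0), (6, 3), (6, 4), (6, 7), (6, 8), (6, 11), (6, 12), (6, 15)]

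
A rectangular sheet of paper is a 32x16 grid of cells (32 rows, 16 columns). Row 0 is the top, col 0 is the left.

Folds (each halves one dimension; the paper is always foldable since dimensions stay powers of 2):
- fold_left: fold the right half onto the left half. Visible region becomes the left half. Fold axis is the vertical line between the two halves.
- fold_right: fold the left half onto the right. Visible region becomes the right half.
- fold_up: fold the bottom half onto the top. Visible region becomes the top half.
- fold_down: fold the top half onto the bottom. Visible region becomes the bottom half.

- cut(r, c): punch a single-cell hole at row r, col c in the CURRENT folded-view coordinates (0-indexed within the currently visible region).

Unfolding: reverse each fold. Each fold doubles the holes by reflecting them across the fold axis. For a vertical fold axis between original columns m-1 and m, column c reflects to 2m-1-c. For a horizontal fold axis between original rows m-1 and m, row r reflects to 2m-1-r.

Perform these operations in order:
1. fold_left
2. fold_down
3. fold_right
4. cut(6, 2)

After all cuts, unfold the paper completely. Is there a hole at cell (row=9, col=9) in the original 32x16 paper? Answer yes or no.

Answer: yes

Derivation:
Op 1 fold_left: fold axis v@8; visible region now rows[0,32) x cols[0,8) = 32x8
Op 2 fold_down: fold axis h@16; visible region now rows[16,32) x cols[0,8) = 16x8
Op 3 fold_right: fold axis v@4; visible region now rows[16,32) x cols[4,8) = 16x4
Op 4 cut(6, 2): punch at orig (22,6); cuts so far [(22, 6)]; region rows[16,32) x cols[4,8) = 16x4
Unfold 1 (reflect across v@4): 2 holes -> [(22, 1), (22, 6)]
Unfold 2 (reflect across h@16): 4 holes -> [(9, 1), (9, 6), (22, 1), (22, 6)]
Unfold 3 (reflect across v@8): 8 holes -> [(9, 1), (9, 6), (9, 9), (9, 14), (22, 1), (22, 6), (22, 9), (22, 14)]
Holes: [(9, 1), (9, 6), (9, 9), (9, 14), (22, 1), (22, 6), (22, 9), (22, 14)]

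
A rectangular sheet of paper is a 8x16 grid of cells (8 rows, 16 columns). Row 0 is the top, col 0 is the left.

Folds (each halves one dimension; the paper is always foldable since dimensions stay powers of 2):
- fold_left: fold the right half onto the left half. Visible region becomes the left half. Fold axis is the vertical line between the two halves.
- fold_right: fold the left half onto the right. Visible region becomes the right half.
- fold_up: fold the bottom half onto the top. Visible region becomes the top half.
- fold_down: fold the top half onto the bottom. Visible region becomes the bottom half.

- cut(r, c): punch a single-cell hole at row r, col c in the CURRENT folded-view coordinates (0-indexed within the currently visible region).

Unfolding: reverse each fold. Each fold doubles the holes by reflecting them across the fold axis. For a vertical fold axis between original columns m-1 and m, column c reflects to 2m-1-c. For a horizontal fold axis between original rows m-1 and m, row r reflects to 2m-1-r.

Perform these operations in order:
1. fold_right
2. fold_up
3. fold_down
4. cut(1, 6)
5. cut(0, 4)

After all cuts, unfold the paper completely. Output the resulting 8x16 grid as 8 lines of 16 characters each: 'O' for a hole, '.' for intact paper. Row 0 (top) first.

Op 1 fold_right: fold axis v@8; visible region now rows[0,8) x cols[8,16) = 8x8
Op 2 fold_up: fold axis h@4; visible region now rows[0,4) x cols[8,16) = 4x8
Op 3 fold_down: fold axis h@2; visible region now rows[2,4) x cols[8,16) = 2x8
Op 4 cut(1, 6): punch at orig (3,14); cuts so far [(3, 14)]; region rows[2,4) x cols[8,16) = 2x8
Op 5 cut(0, 4): punch at orig (2,12); cuts so far [(2, 12), (3, 14)]; region rows[2,4) x cols[8,16) = 2x8
Unfold 1 (reflect across h@2): 4 holes -> [(0, 14), (1, 12), (2, 12), (3, 14)]
Unfold 2 (reflect across h@4): 8 holes -> [(0, 14), (1, 12), (2, 12), (3, 14), (4, 14), (5, 12), (6, 12), (7, 14)]
Unfold 3 (reflect across v@8): 16 holes -> [(0, 1), (0, 14), (1, 3), (1, 12), (2, 3), (2, 12), (3, 1), (3, 14), (4, 1), (4, 14), (5, 3), (5, 12), (6, 3), (6, 12), (7, 1), (7, 14)]

Answer: .O............O.
...O........O...
...O........O...
.O............O.
.O............O.
...O........O...
...O........O...
.O............O.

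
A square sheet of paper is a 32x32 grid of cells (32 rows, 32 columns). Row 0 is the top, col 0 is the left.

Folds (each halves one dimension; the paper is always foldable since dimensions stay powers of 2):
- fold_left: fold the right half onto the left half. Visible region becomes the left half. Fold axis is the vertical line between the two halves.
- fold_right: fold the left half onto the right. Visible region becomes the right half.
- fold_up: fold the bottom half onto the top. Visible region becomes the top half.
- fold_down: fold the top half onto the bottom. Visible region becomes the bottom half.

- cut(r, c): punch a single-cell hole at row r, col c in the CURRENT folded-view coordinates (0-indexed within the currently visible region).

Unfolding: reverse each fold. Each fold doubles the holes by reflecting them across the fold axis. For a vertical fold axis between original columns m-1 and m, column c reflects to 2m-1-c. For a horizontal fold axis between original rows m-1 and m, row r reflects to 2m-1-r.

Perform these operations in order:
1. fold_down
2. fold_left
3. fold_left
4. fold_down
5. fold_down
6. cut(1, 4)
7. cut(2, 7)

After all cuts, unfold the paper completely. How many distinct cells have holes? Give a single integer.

Op 1 fold_down: fold axis h@16; visible region now rows[16,32) x cols[0,32) = 16x32
Op 2 fold_left: fold axis v@16; visible region now rows[16,32) x cols[0,16) = 16x16
Op 3 fold_left: fold axis v@8; visible region now rows[16,32) x cols[0,8) = 16x8
Op 4 fold_down: fold axis h@24; visible region now rows[24,32) x cols[0,8) = 8x8
Op 5 fold_down: fold axis h@28; visible region now rows[28,32) x cols[0,8) = 4x8
Op 6 cut(1, 4): punch at orig (29,4); cuts so far [(29, 4)]; region rows[28,32) x cols[0,8) = 4x8
Op 7 cut(2, 7): punch at orig (30,7); cuts so far [(29, 4), (30, 7)]; region rows[28,32) x cols[0,8) = 4x8
Unfold 1 (reflect across h@28): 4 holes -> [(25, 7), (26, 4), (29, 4), (30, 7)]
Unfold 2 (reflect across h@24): 8 holes -> [(17, 7), (18, 4), (21, 4), (22, 7), (25, 7), (26, 4), (29, 4), (30, 7)]
Unfold 3 (reflect across v@8): 16 holes -> [(17, 7), (17, 8), (18, 4), (18, 11), (21, 4), (21, 11), (22, 7), (22, 8), (25, 7), (25, 8), (26, 4), (26, 11), (29, 4), (29, 11), (30, 7), (30, 8)]
Unfold 4 (reflect across v@16): 32 holes -> [(17, 7), (17, 8), (17, 23), (17, 24), (18, 4), (18, 11), (18, 20), (18, 27), (21, 4), (21, 11), (21, 20), (21, 27), (22, 7), (22, 8), (22, 23), (22, 24), (25, 7), (25, 8), (25, 23), (25, 24), (26, 4), (26, 11), (26, 20), (26, 27), (29, 4), (29, 11), (29, 20), (29, 27), (30, 7), (30, 8), (30, 23), (30, 24)]
Unfold 5 (reflect across h@16): 64 holes -> [(1, 7), (1, 8), (1, 23), (1, 24), (2, 4), (2, 11), (2, 20), (2, 27), (5, 4), (5, 11), (5, 20), (5, 27), (6, 7), (6, 8), (6, 23), (6, 24), (9, 7), (9, 8), (9, 23), (9, 24), (10, 4), (10, 11), (10, 20), (10, 27), (13, 4), (13, 11), (13, 20), (13, 27), (14, 7), (14, 8), (14, 23), (14, 24), (17, 7), (17, 8), (17, 23), (17, 24), (18, 4), (18, 11), (18, 20), (18, 27), (21, 4), (21, 11), (21, 20), (21, 27), (22, 7), (22, 8), (22, 23), (22, 24), (25, 7), (25, 8), (25, 23), (25, 24), (26, 4), (26, 11), (26, 20), (26, 27), (29, 4), (29, 11), (29, 20), (29, 27), (30, 7), (30, 8), (30, 23), (30, 24)]

Answer: 64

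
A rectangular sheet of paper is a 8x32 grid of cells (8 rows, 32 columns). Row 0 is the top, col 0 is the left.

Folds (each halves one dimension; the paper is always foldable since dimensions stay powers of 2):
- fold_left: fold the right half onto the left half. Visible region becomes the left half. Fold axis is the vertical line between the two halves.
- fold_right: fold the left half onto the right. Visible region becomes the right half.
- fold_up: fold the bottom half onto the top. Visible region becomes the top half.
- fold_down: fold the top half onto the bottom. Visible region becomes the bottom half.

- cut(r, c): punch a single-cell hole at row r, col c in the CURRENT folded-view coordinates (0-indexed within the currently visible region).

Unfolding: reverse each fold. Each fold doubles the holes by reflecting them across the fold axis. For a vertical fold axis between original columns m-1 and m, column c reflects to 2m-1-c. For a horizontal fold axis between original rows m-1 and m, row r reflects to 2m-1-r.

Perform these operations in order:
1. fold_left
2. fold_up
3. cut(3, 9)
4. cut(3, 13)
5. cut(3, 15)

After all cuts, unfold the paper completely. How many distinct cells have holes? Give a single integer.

Answer: 12

Derivation:
Op 1 fold_left: fold axis v@16; visible region now rows[0,8) x cols[0,16) = 8x16
Op 2 fold_up: fold axis h@4; visible region now rows[0,4) x cols[0,16) = 4x16
Op 3 cut(3, 9): punch at orig (3,9); cuts so far [(3, 9)]; region rows[0,4) x cols[0,16) = 4x16
Op 4 cut(3, 13): punch at orig (3,13); cuts so far [(3, 9), (3, 13)]; region rows[0,4) x cols[0,16) = 4x16
Op 5 cut(3, 15): punch at orig (3,15); cuts so far [(3, 9), (3, 13), (3, 15)]; region rows[0,4) x cols[0,16) = 4x16
Unfold 1 (reflect across h@4): 6 holes -> [(3, 9), (3, 13), (3, 15), (4, 9), (4, 13), (4, 15)]
Unfold 2 (reflect across v@16): 12 holes -> [(3, 9), (3, 13), (3, 15), (3, 16), (3, 18), (3, 22), (4, 9), (4, 13), (4, 15), (4, 16), (4, 18), (4, 22)]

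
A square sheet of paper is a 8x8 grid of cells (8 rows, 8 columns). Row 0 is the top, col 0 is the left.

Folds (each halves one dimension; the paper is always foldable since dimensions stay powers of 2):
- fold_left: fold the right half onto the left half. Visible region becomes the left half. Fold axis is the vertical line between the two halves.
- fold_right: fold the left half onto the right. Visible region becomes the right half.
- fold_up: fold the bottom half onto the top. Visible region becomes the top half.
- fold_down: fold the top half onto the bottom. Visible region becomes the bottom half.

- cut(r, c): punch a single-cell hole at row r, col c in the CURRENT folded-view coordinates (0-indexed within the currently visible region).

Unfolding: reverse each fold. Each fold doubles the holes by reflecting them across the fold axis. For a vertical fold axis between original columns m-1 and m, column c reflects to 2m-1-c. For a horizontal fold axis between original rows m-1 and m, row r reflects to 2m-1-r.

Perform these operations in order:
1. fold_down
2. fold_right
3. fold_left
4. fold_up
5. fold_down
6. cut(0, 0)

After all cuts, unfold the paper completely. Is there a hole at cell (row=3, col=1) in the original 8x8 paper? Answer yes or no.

Answer: no

Derivation:
Op 1 fold_down: fold axis h@4; visible region now rows[4,8) x cols[0,8) = 4x8
Op 2 fold_right: fold axis v@4; visible region now rows[4,8) x cols[4,8) = 4x4
Op 3 fold_left: fold axis v@6; visible region now rows[4,8) x cols[4,6) = 4x2
Op 4 fold_up: fold axis h@6; visible region now rows[4,6) x cols[4,6) = 2x2
Op 5 fold_down: fold axis h@5; visible region now rows[5,6) x cols[4,6) = 1x2
Op 6 cut(0, 0): punch at orig (5,4); cuts so far [(5, 4)]; region rows[5,6) x cols[4,6) = 1x2
Unfold 1 (reflect across h@5): 2 holes -> [(4, 4), (5, 4)]
Unfold 2 (reflect across h@6): 4 holes -> [(4, 4), (5, 4), (6, 4), (7, 4)]
Unfold 3 (reflect across v@6): 8 holes -> [(4, 4), (4, 7), (5, 4), (5, 7), (6, 4), (6, 7), (7, 4), (7, 7)]
Unfold 4 (reflect across v@4): 16 holes -> [(4, 0), (4, 3), (4, 4), (4, 7), (5, 0), (5, 3), (5, 4), (5, 7), (6, 0), (6, 3), (6, 4), (6, 7), (7, 0), (7, 3), (7, 4), (7, 7)]
Unfold 5 (reflect across h@4): 32 holes -> [(0, 0), (0, 3), (0, 4), (0, 7), (1, 0), (1, 3), (1, 4), (1, 7), (2, 0), (2, 3), (2, 4), (2, 7), (3, 0), (3, 3), (3, 4), (3, 7), (4, 0), (4, 3), (4, 4), (4, 7), (5, 0), (5, 3), (5, 4), (5, 7), (6, 0), (6, 3), (6, 4), (6, 7), (7, 0), (7, 3), (7, 4), (7, 7)]
Holes: [(0, 0), (0, 3), (0, 4), (0, 7), (1, 0), (1, 3), (1, 4), (1, 7), (2, 0), (2, 3), (2, 4), (2, 7), (3, 0), (3, 3), (3, 4), (3, 7), (4, 0), (4, 3), (4, 4), (4, 7), (5, 0), (5, 3), (5, 4), (5, 7), (6, 0), (6, 3), (6, 4), (6, 7), (7, 0), (7, 3), (7, 4), (7, 7)]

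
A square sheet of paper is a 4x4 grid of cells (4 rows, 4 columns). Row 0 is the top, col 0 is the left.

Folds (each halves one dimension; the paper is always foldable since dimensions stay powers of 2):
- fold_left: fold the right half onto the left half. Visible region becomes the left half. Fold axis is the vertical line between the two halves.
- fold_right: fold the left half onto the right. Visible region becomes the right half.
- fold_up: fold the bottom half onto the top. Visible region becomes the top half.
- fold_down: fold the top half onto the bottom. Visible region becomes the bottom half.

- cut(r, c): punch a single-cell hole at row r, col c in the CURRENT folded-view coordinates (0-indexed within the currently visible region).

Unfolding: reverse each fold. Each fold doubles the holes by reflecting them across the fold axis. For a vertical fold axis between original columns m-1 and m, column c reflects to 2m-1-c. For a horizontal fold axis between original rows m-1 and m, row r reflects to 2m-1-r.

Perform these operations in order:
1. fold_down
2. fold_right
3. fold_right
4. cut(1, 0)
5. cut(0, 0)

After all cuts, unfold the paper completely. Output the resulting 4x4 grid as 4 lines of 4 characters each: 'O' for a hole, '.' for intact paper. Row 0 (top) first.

Op 1 fold_down: fold axis h@2; visible region now rows[2,4) x cols[0,4) = 2x4
Op 2 fold_right: fold axis v@2; visible region now rows[2,4) x cols[2,4) = 2x2
Op 3 fold_right: fold axis v@3; visible region now rows[2,4) x cols[3,4) = 2x1
Op 4 cut(1, 0): punch at orig (3,3); cuts so far [(3, 3)]; region rows[2,4) x cols[3,4) = 2x1
Op 5 cut(0, 0): punch at orig (2,3); cuts so far [(2, 3), (3, 3)]; region rows[2,4) x cols[3,4) = 2x1
Unfold 1 (reflect across v@3): 4 holes -> [(2, 2), (2, 3), (3, 2), (3, 3)]
Unfold 2 (reflect across v@2): 8 holes -> [(2, 0), (2, 1), (2, 2), (2, 3), (3, 0), (3, 1), (3, 2), (3, 3)]
Unfold 3 (reflect across h@2): 16 holes -> [(0, 0), (0, 1), (0, 2), (0, 3), (1, 0), (1, 1), (1, 2), (1, 3), (2, 0), (2, 1), (2, 2), (2, 3), (3, 0), (3, 1), (3, 2), (3, 3)]

Answer: OOOO
OOOO
OOOO
OOOO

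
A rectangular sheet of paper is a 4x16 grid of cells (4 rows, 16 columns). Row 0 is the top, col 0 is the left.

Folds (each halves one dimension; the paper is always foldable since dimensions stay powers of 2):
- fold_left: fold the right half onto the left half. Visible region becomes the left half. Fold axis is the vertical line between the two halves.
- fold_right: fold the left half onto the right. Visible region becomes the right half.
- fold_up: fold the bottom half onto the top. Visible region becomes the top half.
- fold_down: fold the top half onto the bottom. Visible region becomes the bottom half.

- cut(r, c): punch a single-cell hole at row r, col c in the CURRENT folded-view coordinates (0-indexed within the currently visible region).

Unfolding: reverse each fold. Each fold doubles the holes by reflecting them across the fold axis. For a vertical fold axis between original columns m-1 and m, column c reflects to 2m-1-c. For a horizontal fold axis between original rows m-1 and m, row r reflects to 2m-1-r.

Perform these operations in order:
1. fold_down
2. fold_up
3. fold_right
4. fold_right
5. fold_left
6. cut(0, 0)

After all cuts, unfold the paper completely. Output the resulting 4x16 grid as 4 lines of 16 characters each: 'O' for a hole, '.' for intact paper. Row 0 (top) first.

Op 1 fold_down: fold axis h@2; visible region now rows[2,4) x cols[0,16) = 2x16
Op 2 fold_up: fold axis h@3; visible region now rows[2,3) x cols[0,16) = 1x16
Op 3 fold_right: fold axis v@8; visible region now rows[2,3) x cols[8,16) = 1x8
Op 4 fold_right: fold axis v@12; visible region now rows[2,3) x cols[12,16) = 1x4
Op 5 fold_left: fold axis v@14; visible region now rows[2,3) x cols[12,14) = 1x2
Op 6 cut(0, 0): punch at orig (2,12); cuts so far [(2, 12)]; region rows[2,3) x cols[12,14) = 1x2
Unfold 1 (reflect across v@14): 2 holes -> [(2, 12), (2, 15)]
Unfold 2 (reflect across v@12): 4 holes -> [(2, 8), (2, 11), (2, 12), (2, 15)]
Unfold 3 (reflect across v@8): 8 holes -> [(2, 0), (2, 3), (2, 4), (2, 7), (2, 8), (2, 11), (2, 12), (2, 15)]
Unfold 4 (reflect across h@3): 16 holes -> [(2, 0), (2, 3), (2, 4), (2, 7), (2, 8), (2, 11), (2, 12), (2, 15), (3, 0), (3, 3), (3, 4), (3, 7), (3, 8), (3, 11), (3, 12), (3, 15)]
Unfold 5 (reflect across h@2): 32 holes -> [(0, 0), (0, 3), (0, 4), (0, 7), (0, 8), (0, 11), (0, 12), (0, 15), (1, 0), (1, 3), (1, 4), (1, 7), (1, 8), (1, 11), (1, 12), (1, 15), (2, 0), (2, 3), (2, 4), (2, 7), (2, 8), (2, 11), (2, 12), (2, 15), (3, 0), (3, 3), (3, 4), (3, 7), (3, 8), (3, 11), (3, 12), (3, 15)]

Answer: O..OO..OO..OO..O
O..OO..OO..OO..O
O..OO..OO..OO..O
O..OO..OO..OO..O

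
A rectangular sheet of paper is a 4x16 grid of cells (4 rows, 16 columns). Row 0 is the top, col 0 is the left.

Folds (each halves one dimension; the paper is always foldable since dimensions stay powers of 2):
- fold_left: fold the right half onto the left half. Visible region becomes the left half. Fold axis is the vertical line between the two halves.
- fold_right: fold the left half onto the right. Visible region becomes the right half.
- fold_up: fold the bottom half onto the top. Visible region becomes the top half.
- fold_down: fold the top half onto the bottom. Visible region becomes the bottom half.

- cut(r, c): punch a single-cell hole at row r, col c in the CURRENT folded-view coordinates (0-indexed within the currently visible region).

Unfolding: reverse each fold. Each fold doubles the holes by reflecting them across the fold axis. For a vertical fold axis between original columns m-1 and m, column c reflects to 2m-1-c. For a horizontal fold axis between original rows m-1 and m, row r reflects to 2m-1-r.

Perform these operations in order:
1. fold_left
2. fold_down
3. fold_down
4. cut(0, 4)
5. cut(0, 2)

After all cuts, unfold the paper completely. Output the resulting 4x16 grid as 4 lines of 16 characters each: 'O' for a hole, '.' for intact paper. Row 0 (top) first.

Op 1 fold_left: fold axis v@8; visible region now rows[0,4) x cols[0,8) = 4x8
Op 2 fold_down: fold axis h@2; visible region now rows[2,4) x cols[0,8) = 2x8
Op 3 fold_down: fold axis h@3; visible region now rows[3,4) x cols[0,8) = 1x8
Op 4 cut(0, 4): punch at orig (3,4); cuts so far [(3, 4)]; region rows[3,4) x cols[0,8) = 1x8
Op 5 cut(0, 2): punch at orig (3,2); cuts so far [(3, 2), (3, 4)]; region rows[3,4) x cols[0,8) = 1x8
Unfold 1 (reflect across h@3): 4 holes -> [(2, 2), (2, 4), (3, 2), (3, 4)]
Unfold 2 (reflect across h@2): 8 holes -> [(0, 2), (0, 4), (1, 2), (1, 4), (2, 2), (2, 4), (3, 2), (3, 4)]
Unfold 3 (reflect across v@8): 16 holes -> [(0, 2), (0, 4), (0, 11), (0, 13), (1, 2), (1, 4), (1, 11), (1, 13), (2, 2), (2, 4), (2, 11), (2, 13), (3, 2), (3, 4), (3, 11), (3, 13)]

Answer: ..O.O......O.O..
..O.O......O.O..
..O.O......O.O..
..O.O......O.O..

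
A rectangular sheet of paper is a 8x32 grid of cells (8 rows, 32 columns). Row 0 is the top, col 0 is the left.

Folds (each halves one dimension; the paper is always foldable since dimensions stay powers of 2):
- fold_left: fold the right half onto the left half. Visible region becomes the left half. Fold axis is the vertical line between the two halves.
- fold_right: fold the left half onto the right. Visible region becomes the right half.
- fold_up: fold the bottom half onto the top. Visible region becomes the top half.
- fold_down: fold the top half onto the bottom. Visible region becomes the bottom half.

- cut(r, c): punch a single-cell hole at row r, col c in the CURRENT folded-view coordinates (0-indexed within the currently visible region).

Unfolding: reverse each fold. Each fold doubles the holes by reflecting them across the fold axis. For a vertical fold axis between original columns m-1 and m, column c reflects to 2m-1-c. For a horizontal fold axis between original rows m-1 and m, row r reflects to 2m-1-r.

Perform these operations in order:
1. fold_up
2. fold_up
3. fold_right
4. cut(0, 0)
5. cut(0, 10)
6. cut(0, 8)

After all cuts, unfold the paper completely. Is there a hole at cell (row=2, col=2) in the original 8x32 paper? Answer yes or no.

Answer: no

Derivation:
Op 1 fold_up: fold axis h@4; visible region now rows[0,4) x cols[0,32) = 4x32
Op 2 fold_up: fold axis h@2; visible region now rows[0,2) x cols[0,32) = 2x32
Op 3 fold_right: fold axis v@16; visible region now rows[0,2) x cols[16,32) = 2x16
Op 4 cut(0, 0): punch at orig (0,16); cuts so far [(0, 16)]; region rows[0,2) x cols[16,32) = 2x16
Op 5 cut(0, 10): punch at orig (0,26); cuts so far [(0, 16), (0, 26)]; region rows[0,2) x cols[16,32) = 2x16
Op 6 cut(0, 8): punch at orig (0,24); cuts so far [(0, 16), (0, 24), (0, 26)]; region rows[0,2) x cols[16,32) = 2x16
Unfold 1 (reflect across v@16): 6 holes -> [(0, 5), (0, 7), (0, 15), (0, 16), (0, 24), (0, 26)]
Unfold 2 (reflect across h@2): 12 holes -> [(0, 5), (0, 7), (0, 15), (0, 16), (0, 24), (0, 26), (3, 5), (3, 7), (3, 15), (3, 16), (3, 24), (3, 26)]
Unfold 3 (reflect across h@4): 24 holes -> [(0, 5), (0, 7), (0, 15), (0, 16), (0, 24), (0, 26), (3, 5), (3, 7), (3, 15), (3, 16), (3, 24), (3, 26), (4, 5), (4, 7), (4, 15), (4, 16), (4, 24), (4, 26), (7, 5), (7, 7), (7, 15), (7, 16), (7, 24), (7, 26)]
Holes: [(0, 5), (0, 7), (0, 15), (0, 16), (0, 24), (0, 26), (3, 5), (3, 7), (3, 15), (3, 16), (3, 24), (3, 26), (4, 5), (4, 7), (4, 15), (4, 16), (4, 24), (4, 26), (7, 5), (7, 7), (7, 15), (7, 16), (7, 24), (7, 26)]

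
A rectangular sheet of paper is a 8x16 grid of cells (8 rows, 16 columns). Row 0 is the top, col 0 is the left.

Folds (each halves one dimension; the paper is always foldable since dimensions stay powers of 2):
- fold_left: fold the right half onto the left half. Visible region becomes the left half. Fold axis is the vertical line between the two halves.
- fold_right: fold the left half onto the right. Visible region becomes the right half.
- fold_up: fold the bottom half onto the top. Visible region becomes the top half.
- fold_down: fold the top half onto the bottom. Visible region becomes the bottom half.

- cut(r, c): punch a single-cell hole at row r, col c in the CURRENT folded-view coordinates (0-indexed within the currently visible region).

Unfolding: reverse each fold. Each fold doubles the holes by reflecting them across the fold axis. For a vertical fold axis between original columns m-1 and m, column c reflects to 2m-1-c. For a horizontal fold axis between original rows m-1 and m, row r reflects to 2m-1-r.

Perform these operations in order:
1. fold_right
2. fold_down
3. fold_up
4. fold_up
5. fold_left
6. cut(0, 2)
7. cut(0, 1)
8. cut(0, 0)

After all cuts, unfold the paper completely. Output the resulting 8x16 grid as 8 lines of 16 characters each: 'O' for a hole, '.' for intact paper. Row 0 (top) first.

Op 1 fold_right: fold axis v@8; visible region now rows[0,8) x cols[8,16) = 8x8
Op 2 fold_down: fold axis h@4; visible region now rows[4,8) x cols[8,16) = 4x8
Op 3 fold_up: fold axis h@6; visible region now rows[4,6) x cols[8,16) = 2x8
Op 4 fold_up: fold axis h@5; visible region now rows[4,5) x cols[8,16) = 1x8
Op 5 fold_left: fold axis v@12; visible region now rows[4,5) x cols[8,12) = 1x4
Op 6 cut(0, 2): punch at orig (4,10); cuts so far [(4, 10)]; region rows[4,5) x cols[8,12) = 1x4
Op 7 cut(0, 1): punch at orig (4,9); cuts so far [(4, 9), (4, 10)]; region rows[4,5) x cols[8,12) = 1x4
Op 8 cut(0, 0): punch at orig (4,8); cuts so far [(4, 8), (4, 9), (4, 10)]; region rows[4,5) x cols[8,12) = 1x4
Unfold 1 (reflect across v@12): 6 holes -> [(4, 8), (4, 9), (4, 10), (4, 13), (4, 14), (4, 15)]
Unfold 2 (reflect across h@5): 12 holes -> [(4, 8), (4, 9), (4, 10), (4, 13), (4, 14), (4, 15), (5, 8), (5, 9), (5, 10), (5, 13), (5, 14), (5, 15)]
Unfold 3 (reflect across h@6): 24 holes -> [(4, 8), (4, 9), (4, 10), (4, 13), (4, 14), (4, 15), (5, 8), (5, 9), (5, 10), (5, 13), (5, 14), (5, 15), (6, 8), (6, 9), (6, 10), (6, 13), (6, 14), (6, 15), (7, 8), (7, 9), (7, 10), (7, 13), (7, 14), (7, 15)]
Unfold 4 (reflect across h@4): 48 holes -> [(0, 8), (0, 9), (0, 10), (0, 13), (0, 14), (0, 15), (1, 8), (1, 9), (1, 10), (1, 13), (1, 14), (1, 15), (2, 8), (2, 9), (2, 10), (2, 13), (2, 14), (2, 15), (3, 8), (3, 9), (3, 10), (3, 13), (3, 14), (3, 15), (4, 8), (4, 9), (4, 10), (4, 13), (4, 14), (4, 15), (5, 8), (5, 9), (5, 10), (5, 13), (5, 14), (5, 15), (6, 8), (6, 9), (6, 10), (6, 13), (6, 14), (6, 15), (7, 8), (7, 9), (7, 10), (7, 13), (7, 14), (7, 15)]
Unfold 5 (reflect across v@8): 96 holes -> [(0, 0), (0, 1), (0, 2), (0, 5), (0, 6), (0, 7), (0, 8), (0, 9), (0, 10), (0, 13), (0, 14), (0, 15), (1, 0), (1, 1), (1, 2), (1, 5), (1, 6), (1, 7), (1, 8), (1, 9), (1, 10), (1, 13), (1, 14), (1, 15), (2, 0), (2, 1), (2, 2), (2, 5), (2, 6), (2, 7), (2, 8), (2, 9), (2, 10), (2, 13), (2, 14), (2, 15), (3, 0), (3, 1), (3, 2), (3, 5), (3, 6), (3, 7), (3, 8), (3, 9), (3, 10), (3, 13), (3, 14), (3, 15), (4, 0), (4, 1), (4, 2), (4, 5), (4, 6), (4, 7), (4, 8), (4, 9), (4, 10), (4, 13), (4, 14), (4, 15), (5, 0), (5, 1), (5, 2), (5, 5), (5, 6), (5, 7), (5, 8), (5, 9), (5, 10), (5, 13), (5, 14), (5, 15), (6, 0), (6, 1), (6, 2), (6, 5), (6, 6), (6, 7), (6, 8), (6, 9), (6, 10), (6, 13), (6, 14), (6, 15), (7, 0), (7, 1), (7, 2), (7, 5), (7, 6), (7, 7), (7, 8), (7, 9), (7, 10), (7, 13), (7, 14), (7, 15)]

Answer: OOO..OOOOOO..OOO
OOO..OOOOOO..OOO
OOO..OOOOOO..OOO
OOO..OOOOOO..OOO
OOO..OOOOOO..OOO
OOO..OOOOOO..OOO
OOO..OOOOOO..OOO
OOO..OOOOOO..OOO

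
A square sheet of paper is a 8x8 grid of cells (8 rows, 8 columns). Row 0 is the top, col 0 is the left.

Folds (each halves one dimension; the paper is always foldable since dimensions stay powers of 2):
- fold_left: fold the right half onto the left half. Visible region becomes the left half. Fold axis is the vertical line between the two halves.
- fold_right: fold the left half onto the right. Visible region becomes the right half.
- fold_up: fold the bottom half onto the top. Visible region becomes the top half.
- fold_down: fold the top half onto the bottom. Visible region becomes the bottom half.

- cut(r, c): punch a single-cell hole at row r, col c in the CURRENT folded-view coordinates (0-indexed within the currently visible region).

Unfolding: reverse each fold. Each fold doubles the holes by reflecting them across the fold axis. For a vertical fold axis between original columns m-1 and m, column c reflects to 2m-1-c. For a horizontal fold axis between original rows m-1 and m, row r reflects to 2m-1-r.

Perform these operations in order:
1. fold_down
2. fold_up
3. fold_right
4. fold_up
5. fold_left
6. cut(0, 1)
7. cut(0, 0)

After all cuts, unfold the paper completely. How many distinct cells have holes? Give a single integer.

Op 1 fold_down: fold axis h@4; visible region now rows[4,8) x cols[0,8) = 4x8
Op 2 fold_up: fold axis h@6; visible region now rows[4,6) x cols[0,8) = 2x8
Op 3 fold_right: fold axis v@4; visible region now rows[4,6) x cols[4,8) = 2x4
Op 4 fold_up: fold axis h@5; visible region now rows[4,5) x cols[4,8) = 1x4
Op 5 fold_left: fold axis v@6; visible region now rows[4,5) x cols[4,6) = 1x2
Op 6 cut(0, 1): punch at orig (4,5); cuts so far [(4, 5)]; region rows[4,5) x cols[4,6) = 1x2
Op 7 cut(0, 0): punch at orig (4,4); cuts so far [(4, 4), (4, 5)]; region rows[4,5) x cols[4,6) = 1x2
Unfold 1 (reflect across v@6): 4 holes -> [(4, 4), (4, 5), (4, 6), (4, 7)]
Unfold 2 (reflect across h@5): 8 holes -> [(4, 4), (4, 5), (4, 6), (4, 7), (5, 4), (5, 5), (5, 6), (5, 7)]
Unfold 3 (reflect across v@4): 16 holes -> [(4, 0), (4, 1), (4, 2), (4, 3), (4, 4), (4, 5), (4, 6), (4, 7), (5, 0), (5, 1), (5, 2), (5, 3), (5, 4), (5, 5), (5, 6), (5, 7)]
Unfold 4 (reflect across h@6): 32 holes -> [(4, 0), (4, 1), (4, 2), (4, 3), (4, 4), (4, 5), (4, 6), (4, 7), (5, 0), (5, 1), (5, 2), (5, 3), (5, 4), (5, 5), (5, 6), (5, 7), (6, 0), (6, 1), (6, 2), (6, 3), (6, 4), (6, 5), (6, 6), (6, 7), (7, 0), (7, 1), (7, 2), (7, 3), (7, 4), (7, 5), (7, 6), (7, 7)]
Unfold 5 (reflect across h@4): 64 holes -> [(0, 0), (0, 1), (0, 2), (0, 3), (0, 4), (0, 5), (0, 6), (0, 7), (1, 0), (1, 1), (1, 2), (1, 3), (1, 4), (1, 5), (1, 6), (1, 7), (2, 0), (2, 1), (2, 2), (2, 3), (2, 4), (2, 5), (2, 6), (2, 7), (3, 0), (3, 1), (3, 2), (3, 3), (3, 4), (3, 5), (3, 6), (3, 7), (4, 0), (4, 1), (4, 2), (4, 3), (4, 4), (4, 5), (4, 6), (4, 7), (5, 0), (5, 1), (5, 2), (5, 3), (5, 4), (5, 5), (5, 6), (5, 7), (6, 0), (6, 1), (6, 2), (6, 3), (6, 4), (6, 5), (6, 6), (6, 7), (7, 0), (7, 1), (7, 2), (7, 3), (7, 4), (7, 5), (7, 6), (7, 7)]

Answer: 64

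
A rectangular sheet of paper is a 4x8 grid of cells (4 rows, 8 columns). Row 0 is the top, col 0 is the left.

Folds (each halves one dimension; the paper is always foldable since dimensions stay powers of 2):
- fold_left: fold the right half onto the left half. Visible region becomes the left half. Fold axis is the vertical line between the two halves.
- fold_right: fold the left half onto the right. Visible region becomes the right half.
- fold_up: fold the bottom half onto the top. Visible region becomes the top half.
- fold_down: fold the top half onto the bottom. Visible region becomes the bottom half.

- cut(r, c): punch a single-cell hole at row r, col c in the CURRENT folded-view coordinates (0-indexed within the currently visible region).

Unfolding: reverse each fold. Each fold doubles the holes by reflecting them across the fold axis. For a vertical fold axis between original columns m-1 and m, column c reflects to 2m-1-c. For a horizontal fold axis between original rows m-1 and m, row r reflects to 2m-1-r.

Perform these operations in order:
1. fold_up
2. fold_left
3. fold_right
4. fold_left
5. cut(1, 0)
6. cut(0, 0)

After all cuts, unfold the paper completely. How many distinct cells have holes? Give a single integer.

Answer: 32

Derivation:
Op 1 fold_up: fold axis h@2; visible region now rows[0,2) x cols[0,8) = 2x8
Op 2 fold_left: fold axis v@4; visible region now rows[0,2) x cols[0,4) = 2x4
Op 3 fold_right: fold axis v@2; visible region now rows[0,2) x cols[2,4) = 2x2
Op 4 fold_left: fold axis v@3; visible region now rows[0,2) x cols[2,3) = 2x1
Op 5 cut(1, 0): punch at orig (1,2); cuts so far [(1, 2)]; region rows[0,2) x cols[2,3) = 2x1
Op 6 cut(0, 0): punch at orig (0,2); cuts so far [(0, 2), (1, 2)]; region rows[0,2) x cols[2,3) = 2x1
Unfold 1 (reflect across v@3): 4 holes -> [(0, 2), (0, 3), (1, 2), (1, 3)]
Unfold 2 (reflect across v@2): 8 holes -> [(0, 0), (0, 1), (0, 2), (0, 3), (1, 0), (1, 1), (1, 2), (1, 3)]
Unfold 3 (reflect across v@4): 16 holes -> [(0, 0), (0, 1), (0, 2), (0, 3), (0, 4), (0, 5), (0, 6), (0, 7), (1, 0), (1, 1), (1, 2), (1, 3), (1, 4), (1, 5), (1, 6), (1, 7)]
Unfold 4 (reflect across h@2): 32 holes -> [(0, 0), (0, 1), (0, 2), (0, 3), (0, 4), (0, 5), (0, 6), (0, 7), (1, 0), (1, 1), (1, 2), (1, 3), (1, 4), (1, 5), (1, 6), (1, 7), (2, 0), (2, 1), (2, 2), (2, 3), (2, 4), (2, 5), (2, 6), (2, 7), (3, 0), (3, 1), (3, 2), (3, 3), (3, 4), (3, 5), (3, 6), (3, 7)]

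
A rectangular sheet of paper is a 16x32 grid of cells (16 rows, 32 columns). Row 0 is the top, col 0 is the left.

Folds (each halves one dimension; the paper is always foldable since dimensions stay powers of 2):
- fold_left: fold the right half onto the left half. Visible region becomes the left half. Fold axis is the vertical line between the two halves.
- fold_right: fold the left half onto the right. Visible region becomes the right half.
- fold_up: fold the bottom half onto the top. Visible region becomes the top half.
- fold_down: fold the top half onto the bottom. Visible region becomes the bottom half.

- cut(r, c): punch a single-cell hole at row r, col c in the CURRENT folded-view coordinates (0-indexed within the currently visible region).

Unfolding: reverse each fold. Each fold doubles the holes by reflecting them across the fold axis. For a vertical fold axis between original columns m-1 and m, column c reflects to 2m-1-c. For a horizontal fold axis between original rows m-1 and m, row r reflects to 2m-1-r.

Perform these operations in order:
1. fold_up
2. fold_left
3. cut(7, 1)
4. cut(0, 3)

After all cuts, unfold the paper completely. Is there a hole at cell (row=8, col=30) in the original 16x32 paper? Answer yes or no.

Op 1 fold_up: fold axis h@8; visible region now rows[0,8) x cols[0,32) = 8x32
Op 2 fold_left: fold axis v@16; visible region now rows[0,8) x cols[0,16) = 8x16
Op 3 cut(7, 1): punch at orig (7,1); cuts so far [(7, 1)]; region rows[0,8) x cols[0,16) = 8x16
Op 4 cut(0, 3): punch at orig (0,3); cuts so far [(0, 3), (7, 1)]; region rows[0,8) x cols[0,16) = 8x16
Unfold 1 (reflect across v@16): 4 holes -> [(0, 3), (0, 28), (7, 1), (7, 30)]
Unfold 2 (reflect across h@8): 8 holes -> [(0, 3), (0, 28), (7, 1), (7, 30), (8, 1), (8, 30), (15, 3), (15, 28)]
Holes: [(0, 3), (0, 28), (7, 1), (7, 30), (8, 1), (8, 30), (15, 3), (15, 28)]

Answer: yes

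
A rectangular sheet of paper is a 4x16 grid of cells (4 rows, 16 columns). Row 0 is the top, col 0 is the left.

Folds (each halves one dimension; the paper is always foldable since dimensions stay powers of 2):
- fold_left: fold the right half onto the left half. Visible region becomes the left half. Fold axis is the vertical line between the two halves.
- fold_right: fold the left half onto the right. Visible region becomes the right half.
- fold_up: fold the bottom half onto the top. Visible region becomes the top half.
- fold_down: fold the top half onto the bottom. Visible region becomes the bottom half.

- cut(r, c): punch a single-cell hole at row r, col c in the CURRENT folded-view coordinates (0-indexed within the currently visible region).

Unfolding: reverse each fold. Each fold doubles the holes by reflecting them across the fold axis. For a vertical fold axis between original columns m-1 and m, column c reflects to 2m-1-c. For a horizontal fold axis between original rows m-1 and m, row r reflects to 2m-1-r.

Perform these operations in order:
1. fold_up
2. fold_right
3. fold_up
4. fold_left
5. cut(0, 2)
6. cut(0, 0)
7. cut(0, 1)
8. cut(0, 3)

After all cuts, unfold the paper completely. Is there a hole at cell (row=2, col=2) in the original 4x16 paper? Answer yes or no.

Answer: yes

Derivation:
Op 1 fold_up: fold axis h@2; visible region now rows[0,2) x cols[0,16) = 2x16
Op 2 fold_right: fold axis v@8; visible region now rows[0,2) x cols[8,16) = 2x8
Op 3 fold_up: fold axis h@1; visible region now rows[0,1) x cols[8,16) = 1x8
Op 4 fold_left: fold axis v@12; visible region now rows[0,1) x cols[8,12) = 1x4
Op 5 cut(0, 2): punch at orig (0,10); cuts so far [(0, 10)]; region rows[0,1) x cols[8,12) = 1x4
Op 6 cut(0, 0): punch at orig (0,8); cuts so far [(0, 8), (0, 10)]; region rows[0,1) x cols[8,12) = 1x4
Op 7 cut(0, 1): punch at orig (0,9); cuts so far [(0, 8), (0, 9), (0, 10)]; region rows[0,1) x cols[8,12) = 1x4
Op 8 cut(0, 3): punch at orig (0,11); cuts so far [(0, 8), (0, 9), (0, 10), (0, 11)]; region rows[0,1) x cols[8,12) = 1x4
Unfold 1 (reflect across v@12): 8 holes -> [(0, 8), (0, 9), (0, 10), (0, 11), (0, 12), (0, 13), (0, 14), (0, 15)]
Unfold 2 (reflect across h@1): 16 holes -> [(0, 8), (0, 9), (0, 10), (0, 11), (0, 12), (0, 13), (0, 14), (0, 15), (1, 8), (1, 9), (1, 10), (1, 11), (1, 12), (1, 13), (1, 14), (1, 15)]
Unfold 3 (reflect across v@8): 32 holes -> [(0, 0), (0, 1), (0, 2), (0, 3), (0, 4), (0, 5), (0, 6), (0, 7), (0, 8), (0, 9), (0, 10), (0, 11), (0, 12), (0, 13), (0, 14), (0, 15), (1, 0), (1, 1), (1, 2), (1, 3), (1, 4), (1, 5), (1, 6), (1, 7), (1, 8), (1, 9), (1, 10), (1, 11), (1, 12), (1, 13), (1, 14), (1, 15)]
Unfold 4 (reflect across h@2): 64 holes -> [(0, 0), (0, 1), (0, 2), (0, 3), (0, 4), (0, 5), (0, 6), (0, 7), (0, 8), (0, 9), (0, 10), (0, 11), (0, 12), (0, 13), (0, 14), (0, 15), (1, 0), (1, 1), (1, 2), (1, 3), (1, 4), (1, 5), (1, 6), (1, 7), (1, 8), (1, 9), (1, 10), (1, 11), (1, 12), (1, 13), (1, 14), (1, 15), (2, 0), (2, 1), (2, 2), (2, 3), (2, 4), (2, 5), (2, 6), (2, 7), (2, 8), (2, 9), (2, 10), (2, 11), (2, 12), (2, 13), (2, 14), (2, 15), (3, 0), (3, 1), (3, 2), (3, 3), (3, 4), (3, 5), (3, 6), (3, 7), (3, 8), (3, 9), (3, 10), (3, 11), (3, 12), (3, 13), (3, 14), (3, 15)]
Holes: [(0, 0), (0, 1), (0, 2), (0, 3), (0, 4), (0, 5), (0, 6), (0, 7), (0, 8), (0, 9), (0, 10), (0, 11), (0, 12), (0, 13), (0, 14), (0, 15), (1, 0), (1, 1), (1, 2), (1, 3), (1, 4), (1, 5), (1, 6), (1, 7), (1, 8), (1, 9), (1, 10), (1, 11), (1, 12), (1, 13), (1, 14), (1, 15), (2, 0), (2, 1), (2, 2), (2, 3), (2, 4), (2, 5), (2, 6), (2, 7), (2, 8), (2, 9), (2, 10), (2, 11), (2, 12), (2, 13), (2, 14), (2, 15), (3, 0), (3, 1), (3, 2), (3, 3), (3, 4), (3, 5), (3, 6), (3, 7), (3, 8), (3, 9), (3, 10), (3, 11), (3, 12), (3, 13), (3, 14), (3, 15)]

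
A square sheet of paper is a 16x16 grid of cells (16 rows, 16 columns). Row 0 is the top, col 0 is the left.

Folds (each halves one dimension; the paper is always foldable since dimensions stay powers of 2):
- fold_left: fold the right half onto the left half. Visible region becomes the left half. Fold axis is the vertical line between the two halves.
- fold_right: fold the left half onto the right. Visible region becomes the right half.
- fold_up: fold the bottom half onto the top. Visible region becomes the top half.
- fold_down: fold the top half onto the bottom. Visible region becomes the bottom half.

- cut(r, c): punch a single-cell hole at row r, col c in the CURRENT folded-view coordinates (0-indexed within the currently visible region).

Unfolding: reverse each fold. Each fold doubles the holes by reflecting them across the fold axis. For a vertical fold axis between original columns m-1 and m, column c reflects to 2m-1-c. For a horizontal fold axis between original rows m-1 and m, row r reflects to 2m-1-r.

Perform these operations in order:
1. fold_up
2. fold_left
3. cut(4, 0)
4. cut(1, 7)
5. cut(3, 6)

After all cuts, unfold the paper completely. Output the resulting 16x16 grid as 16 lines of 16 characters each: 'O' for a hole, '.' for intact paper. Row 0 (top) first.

Answer: ................
.......OO.......
................
......O..O......
O..............O
................
................
................
................
................
................
O..............O
......O..O......
................
.......OO.......
................

Derivation:
Op 1 fold_up: fold axis h@8; visible region now rows[0,8) x cols[0,16) = 8x16
Op 2 fold_left: fold axis v@8; visible region now rows[0,8) x cols[0,8) = 8x8
Op 3 cut(4, 0): punch at orig (4,0); cuts so far [(4, 0)]; region rows[0,8) x cols[0,8) = 8x8
Op 4 cut(1, 7): punch at orig (1,7); cuts so far [(1, 7), (4, 0)]; region rows[0,8) x cols[0,8) = 8x8
Op 5 cut(3, 6): punch at orig (3,6); cuts so far [(1, 7), (3, 6), (4, 0)]; region rows[0,8) x cols[0,8) = 8x8
Unfold 1 (reflect across v@8): 6 holes -> [(1, 7), (1, 8), (3, 6), (3, 9), (4, 0), (4, 15)]
Unfold 2 (reflect across h@8): 12 holes -> [(1, 7), (1, 8), (3, 6), (3, 9), (4, 0), (4, 15), (11, 0), (11, 15), (12, 6), (12, 9), (14, 7), (14, 8)]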